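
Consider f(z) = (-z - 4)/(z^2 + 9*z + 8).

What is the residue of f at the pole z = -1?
Write f(z) = P(z)/Q(z) with P(z) = -z - 4 and Q(z) = z^2 + 9*z + 8.
The denominator factors as Q(z) = (z + 1)*(z + 8), so z = -1 is a simple zero of Q and P is analytic there; z = -1 is therefore a simple pole and
  Res(f, z₀) = P(z₀)/Q'(z₀).

Q'(z) = 2*z + 9, so Q'(-1) = 7.
P(-1) = -3.

Res(f, -1) = (-3)/(7) = -3/7

Final answer: -3/7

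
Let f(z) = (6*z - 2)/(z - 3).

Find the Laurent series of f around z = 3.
Put w = z - (3), i.e. z = w + 3. The denominator is w, so it suffices to rewrite the numerator in powers of w.

P(z) = 6*z - 2
P(w + 3) = 16 + 6*w

Dividing each term by w:
  f = 16/w + 6

Substituting back w = z - 3:
  f(z) = 16/(z - 3) + 6

The series is finite because the numerator is a polynomial; the negative powers form the principal part, and the coefficient of 1/(z - 3) gives Res(f, 3) = 16.

Final answer: 16/(z - 3) + 6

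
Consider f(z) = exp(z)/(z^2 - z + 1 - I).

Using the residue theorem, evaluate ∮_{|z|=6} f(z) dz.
pi*(-4/5 - 2*I/5)*exp(-I) + pi*(4/5 + 2*I/5)*exp(1 + I)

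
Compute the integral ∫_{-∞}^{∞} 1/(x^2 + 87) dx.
Let f(z) = 1/(z^2 + 87). The denominator has no real zeros and deg Q - deg P = 2 ≥ 2, so the integral of f over the upper semicircle |z| = R tends to 0 as R → ∞. Closing the contour in the upper half-plane,
  ∫_{-∞}^{∞} f(x) dx = 2πi · Σ Res(f, z_k)  over the poles with Im z_k > 0.

Zeros of the denominator: z^2 + 87 = 0 gives z = ±sqrt(87)*I.
Upper half-plane: z = sqrt(87)*I (simple).

Each pole is a simple zero of Q(z) = z^2 + 87, so Res(f, z₀) = P(z₀)/Q'(z₀) with P(z) = 1, Q'(z) = 2*z:
  Res(f, sqrt(87)*I) = (1)/(2*sqrt(87)*I) = -sqrt(87)*I/174

∫_{-∞}^{∞} f(x) dx = 2πi · (-sqrt(87)*I/174) = sqrt(87)*pi/87

Final answer: sqrt(87)*pi/87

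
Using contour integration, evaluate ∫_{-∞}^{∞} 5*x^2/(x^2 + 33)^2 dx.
Let f(z) = 5*z^2/(z^2 + 33)^2. The denominator has no real zeros and deg Q - deg P = 2 ≥ 2, so the integral of f over the upper semicircle |z| = R tends to 0 as R → ∞. Closing the contour in the upper half-plane,
  ∫_{-∞}^{∞} f(x) dx = 2πi · Σ Res(f, z_k)  over the poles with Im z_k > 0.

Zeros of the denominator: z^2 + 33 = 0 gives z = ±sqrt(33)*I.
Upper half-plane: z = sqrt(33)*I (a pole of order 2).

Write f(z) = g(z)/(z - sqrt(33)*I)^2 with g(z) = 5*z^2/(z + sqrt(33)*I)^2. For a double pole, Res(f, z₀) = g'(z₀):
  g'(z) = 10*sqrt(33)*I*z/(z + sqrt(33)*I)^3
  Res(f, sqrt(33)*I) = g'(sqrt(33)*I) = -5*sqrt(33)*I/132

∫_{-∞}^{∞} f(x) dx = 2πi · (-5*sqrt(33)*I/132) = 5*sqrt(33)*pi/66

Final answer: 5*sqrt(33)*pi/66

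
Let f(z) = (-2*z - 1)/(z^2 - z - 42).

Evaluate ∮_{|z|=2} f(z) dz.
By the residue theorem, ∮_C f(z) dz = 2πi · (sum of the residues of f at the poles inside |z| = 2).

The denominator factors as (z + 6)*(z - 7), so the singularities of f are simple poles at z = -6, z = 7.
  |-6|² = 36 > 4 = 2², so this pole is outside the contour.
  |7|² = 49 > 4 = 2², so this pole is outside the contour.

No pole lies inside the contour, so f is analytic on and inside C and the integral is 0 (Cauchy's theorem).

Final answer: 0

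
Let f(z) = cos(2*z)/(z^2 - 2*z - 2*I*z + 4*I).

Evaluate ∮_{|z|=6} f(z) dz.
By the residue theorem, ∮_C f(z) dz = 2πi · (sum of the residues of f at the poles inside |z| = 6).

The denominator factors as (z - 2)*(z - 2*I), so the singularities of f are simple poles at z = 2, z = 2*I.
  |2|² = 4 < 36 = 6², so this pole is inside the contour.
  |2*I|² = 4 < 36 = 6², so this pole is inside the contour.

With P(z) = cos(2*z) and Q(z) = z^2 - 2*z - 2*I*z + 4*I, each pole is simple, so Res(f, z₀) = P(z₀)/Q'(z₀) with Q'(z) = 2*z - 2 - 2*I.
  Res(f, 2) = P(2)/Q'(2) = (cos(4))/(2 - 2*I) = (1/4 + I/4)*cos(4)
  Res(f, 2*I) = P(2*I)/Q'(2*I) = (cosh(4))/(-2 + 2*I) = (-1/4 - I/4)*cosh(4)

Sum of residues inside C: (-1/4 - I/4)*cosh(4) + (1/4 + I/4)*cos(4)
∮_C f(z) dz = 2πi · ((-1/4 - I/4)*cosh(4) + (1/4 + I/4)*cos(4)) = pi*(1/2 - I/2)*cosh(4) + pi*(-1/2 + I/2)*cos(4)

Final answer: pi*(1/2 - I/2)*cosh(4) + pi*(-1/2 + I/2)*cos(4)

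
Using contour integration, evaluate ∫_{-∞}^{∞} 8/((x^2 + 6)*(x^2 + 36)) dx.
2*pi*(-1 + sqrt(6))/45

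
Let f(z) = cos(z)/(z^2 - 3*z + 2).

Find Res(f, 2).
Write f(z) = P(z)/Q(z) with P(z) = cos(z) and Q(z) = z^2 - 3*z + 2.
The denominator factors as Q(z) = (z - 2)*(z - 1), so z = 2 is a simple zero of Q and P is analytic there; z = 2 is therefore a simple pole and
  Res(f, z₀) = P(z₀)/Q'(z₀).

Q'(z) = 2*z - 3, so Q'(2) = 1.
P(2) = cos(2).

Res(f, 2) = (cos(2))/(1) = cos(2)

Final answer: cos(2)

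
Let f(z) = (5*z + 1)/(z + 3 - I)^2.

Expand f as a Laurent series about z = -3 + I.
Put w = z - (-3 + I), i.e. z = w - 3 + I. The denominator is w^2, so it suffices to rewrite the numerator in powers of w.

P(z) = 5*z + 1
P(w - 3 + I) = -14 + 5*I + 5*w

Dividing each term by w^2:
  f = (-14 + 5*I)/w^2 + 5/w

Substituting back w = z + 3 - I:
  f(z) = (-14 + 5*I)/(z + 3 - I)^2 + 5/(z + 3 - I)

The series is finite because the numerator is a polynomial; the negative powers form the principal part, and the coefficient of 1/(z + 3 - I) gives Res(f, -3 + I) = 5.

Final answer: (-14 + 5*I)/(z + 3 - I)^2 + 5/(z + 3 - I)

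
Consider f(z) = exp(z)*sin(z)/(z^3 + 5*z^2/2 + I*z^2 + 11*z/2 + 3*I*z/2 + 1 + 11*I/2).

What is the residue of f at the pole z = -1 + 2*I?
Write f(z) = P(z)/Q(z) with P(z) = exp(z)*sin(z) and Q(z) = z^3 + 5*z^2/2 + I*z^2 + 11*z/2 + 3*I*z/2 + 1 + 11*I/2.
The denominator factors as Q(z) = (z + 3/2 + 2*I)*(z + I)*(z + 1 - 2*I), so z = -1 + 2*I is a simple zero of Q and P is analytic there; z = -1 + 2*I is therefore a simple pole and
  Res(f, z₀) = P(z₀)/Q'(z₀).

Q'(z) = 3*z^2 + 5*z + 2*I*z + 11/2 + 3*I/2, so Q'(-1 + 2*I) = -25/2 - 5*I/2.
P(-1 + 2*I) = -exp(-1 + 2*I)*sin(1 - 2*I).

Res(f, -1 + 2*I) = (-exp(-1 + 2*I)*sin(1 - 2*I))/(-25/2 - 5*I/2) = (1/13 - I/65)*exp(-1 + 2*I)*sin(1 - 2*I)

Final answer: (1/13 - I/65)*exp(-1 + 2*I)*sin(1 - 2*I)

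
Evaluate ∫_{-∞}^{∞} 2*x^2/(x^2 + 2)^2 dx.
Let f(z) = 2*z^2/(z^2 + 2)^2. The denominator has no real zeros and deg Q - deg P = 2 ≥ 2, so the integral of f over the upper semicircle |z| = R tends to 0 as R → ∞. Closing the contour in the upper half-plane,
  ∫_{-∞}^{∞} f(x) dx = 2πi · Σ Res(f, z_k)  over the poles with Im z_k > 0.

Zeros of the denominator: z^2 + 2 = 0 gives z = ±sqrt(2)*I.
Upper half-plane: z = sqrt(2)*I (a pole of order 2).

Write f(z) = g(z)/(z - sqrt(2)*I)^2 with g(z) = 2*z^2/(z + sqrt(2)*I)^2. For a double pole, Res(f, z₀) = g'(z₀):
  g'(z) = 4*sqrt(2)*I*z/(z + sqrt(2)*I)^3
  Res(f, sqrt(2)*I) = g'(sqrt(2)*I) = -sqrt(2)*I/4

∫_{-∞}^{∞} f(x) dx = 2πi · (-sqrt(2)*I/4) = sqrt(2)*pi/2

Final answer: sqrt(2)*pi/2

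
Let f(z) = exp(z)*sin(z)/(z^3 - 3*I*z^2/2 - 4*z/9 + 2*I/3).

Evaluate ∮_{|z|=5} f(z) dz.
pi*(-81/97 - 36*I/97)*exp(-2/3)*sin(2/3) + pi*(-81/97 + 36*I/97)*exp(2/3)*sin(2/3) + 72*pi*exp(3*I/2)*sinh(3/2)/97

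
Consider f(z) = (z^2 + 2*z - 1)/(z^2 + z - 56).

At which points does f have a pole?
The singularities of f are the zeros of the denominator. Factoring,
  z^2 + z - 56 = (z + 8)*(z - 7)
so the candidates are z = -8, z = 7.

Check the numerator P(z) = z^2 + 2*z - 1 at each one:
  P(-8) = 47 ≠ 0, so z = -8 is a (simple) pole.
  P(7) = 62 ≠ 0, so z = 7 is a (simple) pole.

Poles of f: {-8, 7}

Final answer: {-8, 7}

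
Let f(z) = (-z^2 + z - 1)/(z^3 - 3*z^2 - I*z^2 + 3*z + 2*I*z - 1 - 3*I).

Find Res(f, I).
-1/5 + I/10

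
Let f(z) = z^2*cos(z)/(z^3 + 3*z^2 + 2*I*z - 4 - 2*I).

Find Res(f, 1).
Write f(z) = P(z)/Q(z) with P(z) = z^2*cos(z) and Q(z) = z^3 + 3*z^2 + 2*I*z - 4 - 2*I.
The denominator factors as Q(z) = (z - 1)*(z + 1 + I)*(z + 3 - I), so z = 1 is a simple zero of Q and P is analytic there; z = 1 is therefore a simple pole and
  Res(f, z₀) = P(z₀)/Q'(z₀).

Q'(z) = 3*z^2 + 6*z + 2*I, so Q'(1) = 9 + 2*I.
P(1) = cos(1).

Res(f, 1) = (cos(1))/(9 + 2*I) = (9/85 - 2*I/85)*cos(1)

Final answer: (9/85 - 2*I/85)*cos(1)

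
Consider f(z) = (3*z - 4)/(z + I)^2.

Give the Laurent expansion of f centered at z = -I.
(-4 - 3*I)/(z + I)^2 + 3/(z + I)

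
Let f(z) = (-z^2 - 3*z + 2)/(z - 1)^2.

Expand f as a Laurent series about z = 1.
Put w = z - (1), i.e. z = w + 1. The denominator is w^2, so it suffices to rewrite the numerator in powers of w.

P(z) = -z^2 - 3*z + 2
P(w + 1) = -2 - 5*w - w^2

Dividing each term by w^2:
  f = -2/w^2 - 5/w - 1

Substituting back w = z - 1:
  f(z) = -2/(z - 1)^2 - 5/(z - 1) - 1

The series is finite because the numerator is a polynomial; the negative powers form the principal part, and the coefficient of 1/(z - 1) gives Res(f, 1) = -5.

Final answer: -2/(z - 1)^2 - 5/(z - 1) - 1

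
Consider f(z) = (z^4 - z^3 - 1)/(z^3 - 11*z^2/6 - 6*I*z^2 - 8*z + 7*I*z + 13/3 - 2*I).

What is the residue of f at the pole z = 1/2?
Write f(z) = P(z)/Q(z) with P(z) = z^4 - z^3 - 1 and Q(z) = z^3 - 11*z^2/6 - 6*I*z^2 - 8*z + 7*I*z + 13/3 - 2*I.
The denominator factors as Q(z) = (z - 1/3 - 3*I)*(z - 1/2)*(z - 1 - 3*I), so z = 1/2 is a simple zero of Q and P is analytic there; z = 1/2 is therefore a simple pole and
  Res(f, z₀) = P(z₀)/Q'(z₀).

Q'(z) = 3*z^2 - 11*z/3 - 12*I*z - 8 + 7*I, so Q'(1/2) = -109/12 + I.
P(1/2) = -17/16.

Res(f, 1/2) = (-17/16)/(-109/12 + I) = 5559/48100 + 153*I/12025

Final answer: 5559/48100 + 153*I/12025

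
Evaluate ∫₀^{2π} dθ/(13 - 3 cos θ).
sqrt(10)*pi/20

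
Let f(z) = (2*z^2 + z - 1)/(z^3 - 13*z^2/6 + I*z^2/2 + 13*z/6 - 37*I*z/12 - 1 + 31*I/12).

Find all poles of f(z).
The singularities of f are the zeros of the denominator. Factoring,
  z^3 - 13*z^2/6 + I*z^2/2 + 13*z/6 - 37*I*z/12 - 1 + 31*I/12 = (z - 3/2 - I)*(z + 1/3 + 3*I/2)*(z - 1)
so the candidates are z = 3/2 + I, z = -1/3 - 3*I/2, z = 1.

Check the numerator P(z) = 2*z^2 + z - 1 at each one:
  P(3/2 + I) = 3 + 7*I ≠ 0, so z = 3/2 + I is a (simple) pole.
  P(-1/3 - 3*I/2) = -101/18 + I/2 ≠ 0, so z = -1/3 - 3*I/2 is a (simple) pole.
  P(1) = 2 ≠ 0, so z = 1 is a (simple) pole.

Poles of f: {-1/3 - 3*I/2, 1, 3/2 + I}

Final answer: {-1/3 - 3*I/2, 1, 3/2 + I}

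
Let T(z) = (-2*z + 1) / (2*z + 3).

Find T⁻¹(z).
Set w = T(z) = (-2*z + 1) / (2*z + 3) and solve for z:
  w*(2*z + 3) = -2*z + 1
  3*w + z*(2*w + 2) - 1 = 0
  z*(2*w + 2) = 1 - 3*w
  z = (3*w - 1)/(-2*w - 2)
Renaming the variable, T⁻¹(z) = (3*z - 1)/(-2*z - 2) = (-3*z + 1)/(2*z + 2).
(Check: ad - bc = -8 ≠ 0, so T is invertible.)

Final answer: (-3*z + 1)/(2*z + 2)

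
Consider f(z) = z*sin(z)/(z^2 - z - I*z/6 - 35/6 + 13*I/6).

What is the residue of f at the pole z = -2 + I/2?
Write f(z) = P(z)/Q(z) with P(z) = z*sin(z) and Q(z) = z^2 - z - I*z/6 - 35/6 + 13*I/6.
The denominator factors as Q(z) = (z - 3 + I/3)*(z + 2 - I/2), so z = -2 + I/2 is a simple zero of Q and P is analytic there; z = -2 + I/2 is therefore a simple pole and
  Res(f, z₀) = P(z₀)/Q'(z₀).

Q'(z) = 2*z - 1 - I/6, so Q'(-2 + I/2) = -5 + 5*I/6.
P(-2 + I/2) = (2 - I/2)*sin(2 - I/2).

Res(f, -2 + I/2) = ((2 - I/2)*sin(2 - I/2))/(-5 + 5*I/6) = (-15/37 + 6*I/185)*sin(2 - I/2)

Final answer: (-15/37 + 6*I/185)*sin(2 - I/2)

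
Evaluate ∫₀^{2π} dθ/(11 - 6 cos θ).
Call the integral J. The integrand is 2π-periodic and we integrate over a full period, so shifting θ does not change the value (θ → θ + π flips the sign of the trig term). Hence
  J = ∫₀^{2π} dθ/(11 + 6 cos θ).
Put z = e^{iθ}: then cos θ = (z + 1/z)/2, dθ = dz/(iz), and z runs once counterclockwise around |z| = 1:
  J = ∮_{|z|=1} 1/(11 + 6*(z + 1/z)/2) · dz/(iz) = (2/i) ∮_{|z|=1} dz/(6*z^2 + 22*z + 6).
The roots of 6*z^2 + 22*z + 6 are z = (-11 ± sqrt(11^2 - 6^2))/6, with sqrt(85) = sqrt(85); their product is 1, so only z₊ = -11/6 + sqrt(85)/6 lies inside the unit circle (z₋ = -11/6 - sqrt(85)/6 lies outside).
z₊ is a simple zero of q(z) = 6*z^2 + 22*z + 6, so Res(1/q, z₊) = 1/q'(z₊) with q'(z) = 12*z + 22; and q'(z₊) = 6*(z₊ - z₋) = 2*sqrt(85).
Therefore J = (2/i) · 2πi · 1/(2*sqrt(85)) = 2*pi/(sqrt(85)) = 2*sqrt(85)*pi/85

Final answer: 2*sqrt(85)*pi/85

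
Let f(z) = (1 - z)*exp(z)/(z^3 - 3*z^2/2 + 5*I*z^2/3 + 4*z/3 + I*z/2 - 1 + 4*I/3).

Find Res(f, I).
Write f(z) = P(z)/Q(z) with P(z) = (1 - z)*exp(z) and Q(z) = z^3 - 3*z^2/2 + 5*I*z^2/3 + 4*z/3 + I*z/2 - 1 + 4*I/3.
The denominator factors as Q(z) = (z + 2*I/3)*(z - I)*(z - 3/2 + 2*I), so z = I is a simple zero of Q and P is analytic there; z = I is therefore a simple pole and
  Res(f, z₀) = P(z₀)/Q'(z₀).

Q'(z) = 3*z^2 - 3*z + 10*I*z/3 + 4/3 + I/2, so Q'(I) = -5 - 5*I/2.
P(I) = (1 - I)*exp(I).

Res(f, I) = ((1 - I)*exp(I))/(-5 - 5*I/2) = (-2/25 + 6*I/25)*exp(I)

Final answer: (-2/25 + 6*I/25)*exp(I)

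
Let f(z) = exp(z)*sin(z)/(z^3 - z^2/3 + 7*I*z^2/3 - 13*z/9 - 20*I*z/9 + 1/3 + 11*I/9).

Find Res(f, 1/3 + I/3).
(-261/845 + 18*I/845)*exp(1/3 + I/3)*sin(1/3 + I/3)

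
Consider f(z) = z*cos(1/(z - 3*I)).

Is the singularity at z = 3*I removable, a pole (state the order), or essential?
Let u = z - 3*I. Then
  cos(1/u) = Σ_{k≥0} (-1)^k (1)^(2k)/((2k)!·u^(2k)) = 1 - 1/(2*u^2) + 1/(24*u^4) + ...
which has infinitely many negative powers of u, so cos(1/(z - 3*I)) has an essential singularity at z = 3*I.
The extra factor z is a nonzero polynomial; if the product had at most a pole at z = 3*I, dividing by that polynomial would leave cos(1/(z - 3*I)) with at most a pole too — contradiction. (Equivalently, the product's Laurent series still has infinitely many negative powers.)
So the singularity is essential.

Final answer: essential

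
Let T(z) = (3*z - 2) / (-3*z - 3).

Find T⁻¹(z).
Set w = T(z) = (3*z - 2) / (-3*z - 3) and solve for z:
  w*(-3*z - 3) = 3*z - 2
  -3*w + z*(-3*w - 3) + 2 = 0
  z*(-3*w - 3) = 3*w - 2
  z = (2 - 3*w)/(3*w + 3)
Renaming the variable, T⁻¹(z) = (-3*z + 2)/(3*z + 3).
(Check: ad - bc = -15 ≠ 0, so T is invertible.)

Final answer: (-3*z + 2)/(3*z + 3)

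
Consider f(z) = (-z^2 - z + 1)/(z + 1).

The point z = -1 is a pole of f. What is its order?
Factor the denominator:
  z + 1 = (z + 1)

The numerator P(z) = -z^2 - z + 1 has P(-1) = 1 ≠ 0, so no factor of (z + 1) cancels.
Near z = -1 we can therefore write f(z) = g(z)/(z + 1) with g analytic at -1 and g(-1) ≠ 0 (g is just the numerator).

Hence z = -1 is a pole of order 1.

Final answer: 1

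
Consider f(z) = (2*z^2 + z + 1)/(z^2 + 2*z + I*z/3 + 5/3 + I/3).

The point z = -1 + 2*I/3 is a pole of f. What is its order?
Factor the denominator:
  z^2 + 2*z + I*z/3 + 5/3 + I/3 = (z + 1 - 2*I/3)*(z + 1 + I)

The numerator P(z) = 2*z^2 + z + 1 has P(-1 + 2*I/3) = 10/9 - 2*I ≠ 0, so no factor of (z + 1 - 2*I/3) cancels.
Near z = -1 + 2*I/3 we can therefore write f(z) = g(z)/(z + 1 - 2*I/3) with g analytic at -1 + 2*I/3 and g(-1 + 2*I/3) ≠ 0 (g is the numerator divided by the remaining denominator factors).

Hence z = -1 + 2*I/3 is a pole of order 1.

Final answer: 1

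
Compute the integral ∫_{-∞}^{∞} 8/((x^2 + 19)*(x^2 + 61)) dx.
4*pi*(-19*sqrt(61) + 61*sqrt(19))/24339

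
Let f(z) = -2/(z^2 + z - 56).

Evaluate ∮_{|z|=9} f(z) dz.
By the residue theorem, ∮_C f(z) dz = 2πi · (sum of the residues of f at the poles inside |z| = 9).

The denominator factors as (z - 7)*(z + 8), so the singularities of f are simple poles at z = 7, z = -8.
  |7|² = 49 < 81 = 9², so this pole is inside the contour.
  |-8|² = 64 < 81 = 9², so this pole is inside the contour.

With P(z) = -2 and Q(z) = z^2 + z - 56, each pole is simple, so Res(f, z₀) = P(z₀)/Q'(z₀) with Q'(z) = 2*z + 1.
  Res(f, 7) = P(7)/Q'(7) = (-2)/(15) = -2/15
  Res(f, -8) = P(-8)/Q'(-8) = (-2)/(-15) = 2/15

Sum of residues inside C: 0
∮_C f(z) dz = 2πi · (0) = 0

Final answer: 0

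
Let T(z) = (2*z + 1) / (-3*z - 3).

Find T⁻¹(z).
Set w = T(z) = (2*z + 1) / (-3*z - 3) and solve for z:
  w*(-3*z - 3) = 2*z + 1
  -3*w + z*(-3*w - 2) - 1 = 0
  z*(-3*w - 2) = 3*w + 1
  z = (-3*w - 1)/(3*w + 2)
Renaming the variable, T⁻¹(z) = (-3*z - 1)/(3*z + 2).
(Check: ad - bc = -3 ≠ 0, so T is invertible.)

Final answer: (-3*z - 1)/(3*z + 2)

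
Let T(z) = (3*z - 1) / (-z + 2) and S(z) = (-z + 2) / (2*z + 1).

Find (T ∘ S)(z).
(T ∘ S)(z) = T(S(z)) = ((3)*S(z) + (-1))/((-1)*S(z) + (2)). Multiply numerator and denominator by 2*z + 1:
  numerator:   (3)*(-z + 2) + (-1)*(2*z + 1) = -5*z + 5
  denominator: (-1)*(-z + 2) + (2)*(2*z + 1) = 5*z
(T ∘ S)(z) = (-5*z + 5)/(5*z) = (-z + 1)/(z)

Final answer: (-z + 1)/(z)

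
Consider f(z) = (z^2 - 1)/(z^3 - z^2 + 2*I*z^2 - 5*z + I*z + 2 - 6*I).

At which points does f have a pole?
The singularities of f are the zeros of the denominator. Factoring,
  z^3 - z^2 + 2*I*z^2 - 5*z + I*z + 2 - 6*I = (z + 2)*(z - 1 + I)*(z - 2 + I)
so the candidates are z = -2, z = 1 - I, z = 2 - I.

Check the numerator P(z) = z^2 - 1 at each one:
  P(-2) = 3 ≠ 0, so z = -2 is a (simple) pole.
  P(1 - I) = -1 - 2*I ≠ 0, so z = 1 - I is a (simple) pole.
  P(2 - I) = 2 - 4*I ≠ 0, so z = 2 - I is a (simple) pole.

Poles of f: {-2, 1 - I, 2 - I}

Final answer: {-2, 1 - I, 2 - I}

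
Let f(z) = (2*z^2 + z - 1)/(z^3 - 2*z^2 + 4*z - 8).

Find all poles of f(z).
The singularities of f are the zeros of the denominator. Factoring,
  z^3 - 2*z^2 + 4*z - 8 = (z - 2*I)*(z - 2)*(z + 2*I)
so the candidates are z = 2*I, z = 2, z = -2*I.

Check the numerator P(z) = 2*z^2 + z - 1 at each one:
  P(2*I) = -9 + 2*I ≠ 0, so z = 2*I is a (simple) pole.
  P(2) = 9 ≠ 0, so z = 2 is a (simple) pole.
  P(-2*I) = -9 - 2*I ≠ 0, so z = -2*I is a (simple) pole.

Poles of f: {-2*I, 2*I, 2}

Final answer: {-2*I, 2*I, 2}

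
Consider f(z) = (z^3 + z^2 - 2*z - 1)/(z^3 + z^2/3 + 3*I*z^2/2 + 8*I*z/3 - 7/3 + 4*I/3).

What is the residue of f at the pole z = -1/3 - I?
2423/2190 + 93*I/730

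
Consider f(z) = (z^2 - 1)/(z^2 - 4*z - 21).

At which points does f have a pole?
{-3, 7}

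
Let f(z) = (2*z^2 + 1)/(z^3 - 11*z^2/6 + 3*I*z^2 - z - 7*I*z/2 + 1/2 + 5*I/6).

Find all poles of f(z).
The singularities of f are the zeros of the denominator. Factoring,
  z^3 - 11*z^2/6 + 3*I*z^2 - z - 7*I*z/2 + 1/2 + 5*I/6 = (z - 1 + I)*(z - 1/2 + 2*I)*(z - 1/3)
so the candidates are z = 1 - I, z = 1/2 - 2*I, z = 1/3.

Check the numerator P(z) = 2*z^2 + 1 at each one:
  P(1 - I) = 1 - 4*I ≠ 0, so z = 1 - I is a (simple) pole.
  P(1/2 - 2*I) = -13/2 - 4*I ≠ 0, so z = 1/2 - 2*I is a (simple) pole.
  P(1/3) = 11/9 ≠ 0, so z = 1/3 is a (simple) pole.

Poles of f: {1/3, 1/2 - 2*I, 1 - I}

Final answer: {1/3, 1/2 - 2*I, 1 - I}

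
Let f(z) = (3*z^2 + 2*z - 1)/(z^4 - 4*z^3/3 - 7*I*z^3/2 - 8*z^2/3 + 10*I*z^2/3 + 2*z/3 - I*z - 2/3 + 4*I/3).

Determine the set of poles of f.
{-I/2, 2*I, 1/3 + I, 1 + I}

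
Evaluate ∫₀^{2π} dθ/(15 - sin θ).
Call the integral J. The integrand is 2π-periodic and we integrate over a full period, so shifting θ does not change the value (θ → θ + π/2 turns sin θ into cos θ; θ → θ + π flips the sign of the trig term). Hence
  J = ∫₀^{2π} dθ/(15 + cos θ).
Put z = e^{iθ}: then cos θ = (z + 1/z)/2, dθ = dz/(iz), and z runs once counterclockwise around |z| = 1:
  J = ∮_{|z|=1} 1/(15 + (z + 1/z)/2) · dz/(iz) = (2/i) ∮_{|z|=1} dz/(z^2 + 30*z + 1).
The roots of z^2 + 30*z + 1 are z = (-15 ± sqrt(15^2 - 1^2)), with sqrt(224) = 4*sqrt(14); their product is 1, so only z₊ = -15 + 4*sqrt(14) lies inside the unit circle (z₋ = -15 - 4*sqrt(14) lies outside).
z₊ is a simple zero of q(z) = z^2 + 30*z + 1, so Res(1/q, z₊) = 1/q'(z₊) with q'(z) = 2*z + 30; and q'(z₊) = (z₊ - z₋) = 8*sqrt(14).
Therefore J = (2/i) · 2πi · 1/(8*sqrt(14)) = 2*pi/(4*sqrt(14)) = sqrt(14)*pi/28

Final answer: sqrt(14)*pi/28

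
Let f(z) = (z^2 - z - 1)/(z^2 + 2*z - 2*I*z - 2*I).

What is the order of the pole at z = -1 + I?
2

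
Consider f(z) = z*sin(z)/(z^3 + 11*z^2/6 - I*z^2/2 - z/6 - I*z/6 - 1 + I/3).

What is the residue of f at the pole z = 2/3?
Write f(z) = P(z)/Q(z) with P(z) = z*sin(z) and Q(z) = z^3 + 11*z^2/6 - I*z^2/2 - z/6 - I*z/6 - 1 + I/3.
The denominator factors as Q(z) = (z + 1)*(z - 2/3)*(z + 3/2 - I/2), so z = 2/3 is a simple zero of Q and P is analytic there; z = 2/3 is therefore a simple pole and
  Res(f, z₀) = P(z₀)/Q'(z₀).

Q'(z) = 3*z^2 + 11*z/3 - I*z - 1/6 - I/6, so Q'(2/3) = 65/18 - 5*I/6.
P(2/3) = 2*sin(2/3)/3.

Res(f, 2/3) = (2*sin(2/3)/3)/(65/18 - 5*I/6) = (78/445 + 18*I/445)*sin(2/3)

Final answer: (78/445 + 18*I/445)*sin(2/3)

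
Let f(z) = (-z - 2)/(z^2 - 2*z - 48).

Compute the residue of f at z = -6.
Write f(z) = P(z)/Q(z) with P(z) = -z - 2 and Q(z) = z^2 - 2*z - 48.
The denominator factors as Q(z) = (z - 8)*(z + 6), so z = -6 is a simple zero of Q and P is analytic there; z = -6 is therefore a simple pole and
  Res(f, z₀) = P(z₀)/Q'(z₀).

Q'(z) = 2*z - 2, so Q'(-6) = -14.
P(-6) = 4.

Res(f, -6) = (4)/(-14) = -2/7

Final answer: -2/7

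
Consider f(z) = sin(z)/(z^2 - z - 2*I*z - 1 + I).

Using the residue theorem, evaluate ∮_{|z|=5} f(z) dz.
2*pi*sinh(1) + 2*I*pi*sin(1 + I)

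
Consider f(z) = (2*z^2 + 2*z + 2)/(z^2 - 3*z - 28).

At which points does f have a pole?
The singularities of f are the zeros of the denominator. Factoring,
  z^2 - 3*z - 28 = (z + 4)*(z - 7)
so the candidates are z = -4, z = 7.

Check the numerator P(z) = 2*z^2 + 2*z + 2 at each one:
  P(-4) = 26 ≠ 0, so z = -4 is a (simple) pole.
  P(7) = 114 ≠ 0, so z = 7 is a (simple) pole.

Poles of f: {-4, 7}

Final answer: {-4, 7}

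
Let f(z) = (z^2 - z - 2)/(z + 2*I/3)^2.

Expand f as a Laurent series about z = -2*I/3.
(-22/9 + 2*I/3)/(z + 2*I/3)^2 + (-1 - 4*I/3)/(z + 2*I/3) + 1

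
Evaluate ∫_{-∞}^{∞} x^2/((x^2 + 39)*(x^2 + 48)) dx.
Let f(z) = z^2/((z^2 + 39)*(z^2 + 48)). The denominator has no real zeros and deg Q - deg P = 2 ≥ 2, so the integral of f over the upper semicircle |z| = R tends to 0 as R → ∞. Closing the contour in the upper half-plane,
  ∫_{-∞}^{∞} f(x) dx = 2πi · Σ Res(f, z_k)  over the poles with Im z_k > 0.

Zeros of the denominator: z^2 + 39 = 0 gives z = ±sqrt(39)*I; z^2 + 48 = 0 gives z = ±4*sqrt(3)*I.
Upper half-plane: z = 4*sqrt(3)*I, z = sqrt(39)*I (simple).

Each pole is a simple zero of Q(z) = z^4 + 87*z^2 + 1872, so Res(f, z₀) = P(z₀)/Q'(z₀) with P(z) = z^2, Q'(z) = 4*z^3 + 174*z:
  Res(f, 4*sqrt(3)*I) = (-48)/(-72*sqrt(3)*I) = -2*sqrt(3)*I/9
  Res(f, sqrt(39)*I) = (-39)/(18*sqrt(39)*I) = sqrt(39)*I/18

Sum of residues: I*(-4*sqrt(3) + sqrt(39))/18
∫_{-∞}^{∞} f(x) dx = 2πi · (I*(-4*sqrt(3) + sqrt(39))/18) = pi*(-sqrt(39) + 4*sqrt(3))/9

Final answer: pi*(-sqrt(39) + 4*sqrt(3))/9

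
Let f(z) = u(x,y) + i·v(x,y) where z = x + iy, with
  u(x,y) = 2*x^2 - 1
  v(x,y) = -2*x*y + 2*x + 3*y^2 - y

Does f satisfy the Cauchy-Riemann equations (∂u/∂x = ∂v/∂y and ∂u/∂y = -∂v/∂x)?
∂u/∂x = 4*x
∂v/∂y = -2*x + 6*y - 1
∂u/∂y = 0
∂v/∂x = 2 - 2*y
∂u/∂x ≠ ∂v/∂y and ∂u/∂y ≠ -∂v/∂x; the Cauchy-Riemann equations are not satisfied, so f is not analytic.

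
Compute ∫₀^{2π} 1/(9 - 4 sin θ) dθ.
Call the integral J. The integrand is 2π-periodic and we integrate over a full period, so shifting θ does not change the value (θ → θ + π/2 turns sin θ into cos θ; θ → θ + π flips the sign of the trig term). Hence
  J = ∫₀^{2π} dθ/(9 + 4 cos θ).
Put z = e^{iθ}: then cos θ = (z + 1/z)/2, dθ = dz/(iz), and z runs once counterclockwise around |z| = 1:
  J = ∮_{|z|=1} 1/(9 + 4*(z + 1/z)/2) · dz/(iz) = (2/i) ∮_{|z|=1} dz/(4*z^2 + 18*z + 4).
The roots of 4*z^2 + 18*z + 4 are z = (-9 ± sqrt(9^2 - 4^2))/4, with sqrt(65) = sqrt(65); their product is 1, so only z₊ = -9/4 + sqrt(65)/4 lies inside the unit circle (z₋ = -9/4 - sqrt(65)/4 lies outside).
z₊ is a simple zero of q(z) = 4*z^2 + 18*z + 4, so Res(1/q, z₊) = 1/q'(z₊) with q'(z) = 8*z + 18; and q'(z₊) = 4*(z₊ - z₋) = 2*sqrt(65).
Therefore J = (2/i) · 2πi · 1/(2*sqrt(65)) = 2*pi/(sqrt(65)) = 2*sqrt(65)*pi/65

Final answer: 2*sqrt(65)*pi/65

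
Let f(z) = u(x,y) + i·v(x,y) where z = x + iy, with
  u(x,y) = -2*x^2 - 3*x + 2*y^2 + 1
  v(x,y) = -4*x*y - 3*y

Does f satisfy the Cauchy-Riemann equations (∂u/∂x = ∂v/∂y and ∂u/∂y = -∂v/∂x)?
∂u/∂x = -4*x - 3
∂v/∂y = -4*x - 3
∂u/∂y = 4*y
∂v/∂x = -4*y
∂u/∂x = ∂v/∂y and ∂u/∂y = -∂v/∂x hold identically; f is analytic.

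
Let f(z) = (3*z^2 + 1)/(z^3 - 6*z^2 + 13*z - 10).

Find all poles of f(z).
{2 - I, 2, 2 + I}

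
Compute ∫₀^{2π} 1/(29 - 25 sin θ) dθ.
sqrt(6)*pi/18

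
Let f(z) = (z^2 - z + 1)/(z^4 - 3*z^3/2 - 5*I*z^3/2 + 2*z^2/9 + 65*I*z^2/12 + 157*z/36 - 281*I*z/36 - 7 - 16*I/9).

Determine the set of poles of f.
The singularities of f are the zeros of the denominator. Factoring,
  z^4 - 3*z^3/2 - 5*I*z^3/2 + 2*z^2/9 + 65*I*z^2/12 + 157*z/36 - 281*I*z/36 - 7 - 16*I/9 = (z + 2/3 - 2*I)*(z - 1 + 3*I/2)*(z + 1/3 - I)*(z - 3/2 - I)
so the candidates are z = -2/3 + 2*I, z = 1 - 3*I/2, z = -1/3 + I, z = 3/2 + I.

Check the numerator P(z) = z^2 - z + 1 at each one:
  P(-2/3 + 2*I) = -17/9 - 14*I/3 ≠ 0, so z = -2/3 + 2*I is a (simple) pole.
  P(1 - 3*I/2) = -5/4 - 3*I/2 ≠ 0, so z = 1 - 3*I/2 is a (simple) pole.
  P(-1/3 + I) = 4/9 - 5*I/3 ≠ 0, so z = -1/3 + I is a (simple) pole.
  P(3/2 + I) = 3/4 + 2*I ≠ 0, so z = 3/2 + I is a (simple) pole.

Poles of f: {-2/3 + 2*I, -1/3 + I, 1 - 3*I/2, 3/2 + I}

Final answer: {-2/3 + 2*I, -1/3 + I, 1 - 3*I/2, 3/2 + I}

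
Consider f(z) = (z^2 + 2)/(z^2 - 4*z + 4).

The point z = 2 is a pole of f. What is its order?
Factor the denominator:
  z^2 - 4*z + 4 = (z - 2)^2

The numerator P(z) = z^2 + 2 has P(2) = 6 ≠ 0, so no factor of (z - 2) cancels.
Near z = 2 we can therefore write f(z) = g(z)/(z - 2)^2 with g analytic at 2 and g(2) ≠ 0 (g is just the numerator).

Hence z = 2 is a pole of order 2.

Final answer: 2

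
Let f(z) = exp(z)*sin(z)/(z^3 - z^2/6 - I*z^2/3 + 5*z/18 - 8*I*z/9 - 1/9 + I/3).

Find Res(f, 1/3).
(162/481 + 360*I/481)*exp(1/3)*sin(1/3)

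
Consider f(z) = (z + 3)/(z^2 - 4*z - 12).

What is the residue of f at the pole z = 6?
9/8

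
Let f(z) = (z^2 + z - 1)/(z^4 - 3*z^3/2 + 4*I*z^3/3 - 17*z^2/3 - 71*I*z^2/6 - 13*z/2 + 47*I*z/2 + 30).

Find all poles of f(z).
The singularities of f are the zeros of the denominator. Factoring,
  z^4 - 3*z^3/2 + 4*I*z^3/3 - 17*z^2/3 - 71*I*z^2/6 - 13*z/2 + 47*I*z/2 + 30 = (z - 2 - 2*I/3)*(z + 1/2 - I)*(z - 3)*(z + 3 + 3*I)
so the candidates are z = 2 + 2*I/3, z = -1/2 + I, z = 3, z = -3 - 3*I.

Check the numerator P(z) = z^2 + z - 1 at each one:
  P(2 + 2*I/3) = 41/9 + 10*I/3 ≠ 0, so z = 2 + 2*I/3 is a (simple) pole.
  P(-1/2 + I) = -9/4 ≠ 0, so z = -1/2 + I is a (simple) pole.
  P(3) = 11 ≠ 0, so z = 3 is a (simple) pole.
  P(-3 - 3*I) = -4 + 15*I ≠ 0, so z = -3 - 3*I is a (simple) pole.

Poles of f: {-3 - 3*I, -1/2 + I, 2 + 2*I/3, 3}

Final answer: {-3 - 3*I, -1/2 + I, 2 + 2*I/3, 3}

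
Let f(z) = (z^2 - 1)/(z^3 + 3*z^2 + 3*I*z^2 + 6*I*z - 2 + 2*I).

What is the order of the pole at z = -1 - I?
3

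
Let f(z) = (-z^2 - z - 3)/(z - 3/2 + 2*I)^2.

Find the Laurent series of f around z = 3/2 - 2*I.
(-11/4 + 8*I)/(z - 3/2 + 2*I)^2 + (-4 + 4*I)/(z - 3/2 + 2*I) - 1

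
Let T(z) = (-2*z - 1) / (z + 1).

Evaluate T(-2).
Substitute z = -2:
  numerator:   -2*(-2) - 1 = 3
  denominator: (-2) + 1 = -1
T(-2) = (3)/(-1) = -3

Final answer: -3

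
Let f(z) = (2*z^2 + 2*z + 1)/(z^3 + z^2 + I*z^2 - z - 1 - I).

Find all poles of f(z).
{-1 - I, -1, 1}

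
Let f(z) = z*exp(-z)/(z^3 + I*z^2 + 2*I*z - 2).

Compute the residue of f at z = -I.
(-2/5 + I/5)*exp(I)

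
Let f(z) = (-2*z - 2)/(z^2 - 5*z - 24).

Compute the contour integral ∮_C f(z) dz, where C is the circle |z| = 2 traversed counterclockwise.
By the residue theorem, ∮_C f(z) dz = 2πi · (sum of the residues of f at the poles inside |z| = 2).

The denominator factors as (z + 3)*(z - 8), so the singularities of f are simple poles at z = -3, z = 8.
  |-3|² = 9 > 4 = 2², so this pole is outside the contour.
  |8|² = 64 > 4 = 2², so this pole is outside the contour.

No pole lies inside the contour, so f is analytic on and inside C and the integral is 0 (Cauchy's theorem).

Final answer: 0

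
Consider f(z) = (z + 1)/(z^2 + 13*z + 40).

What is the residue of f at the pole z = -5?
Write f(z) = P(z)/Q(z) with P(z) = z + 1 and Q(z) = z^2 + 13*z + 40.
The denominator factors as Q(z) = (z + 5)*(z + 8), so z = -5 is a simple zero of Q and P is analytic there; z = -5 is therefore a simple pole and
  Res(f, z₀) = P(z₀)/Q'(z₀).

Q'(z) = 2*z + 13, so Q'(-5) = 3.
P(-5) = -4.

Res(f, -5) = (-4)/(3) = -4/3

Final answer: -4/3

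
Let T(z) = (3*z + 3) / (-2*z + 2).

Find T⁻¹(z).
Set w = T(z) = (3*z + 3) / (-2*z + 2) and solve for z:
  w*(-2*z + 2) = 3*z + 3
  2*w + z*(-2*w - 3) - 3 = 0
  z*(-2*w - 3) = 3 - 2*w
  z = (2*w - 3)/(2*w + 3)
Renaming the variable, T⁻¹(z) = (2*z - 3)/(2*z + 3).
(Check: ad - bc = 12 ≠ 0, so T is invertible.)

Final answer: (2*z - 3)/(2*z + 3)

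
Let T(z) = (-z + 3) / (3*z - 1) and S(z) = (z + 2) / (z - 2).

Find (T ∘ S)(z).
(T ∘ S)(z) = T(S(z)) = ((-1)*S(z) + (3))/((3)*S(z) + (-1)). Multiply numerator and denominator by z - 2:
  numerator:   (-1)*(z + 2) + (3)*(z - 2) = 2*z - 8
  denominator: (3)*(z + 2) + (-1)*(z - 2) = 2*z + 8
(T ∘ S)(z) = (2*z - 8)/(2*z + 8) = (z - 4)/(z + 4)

Final answer: (z - 4)/(z + 4)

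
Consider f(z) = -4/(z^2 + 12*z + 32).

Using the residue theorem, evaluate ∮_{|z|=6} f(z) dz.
By the residue theorem, ∮_C f(z) dz = 2πi · (sum of the residues of f at the poles inside |z| = 6).

The denominator factors as (z + 8)*(z + 4), so the singularities of f are simple poles at z = -8, z = -4.
  |-8|² = 64 > 36 = 6², so this pole is outside the contour.
  |-4|² = 16 < 36 = 6², so this pole is inside the contour.

With P(z) = -4 and Q(z) = z^2 + 12*z + 32, each pole is simple, so Res(f, z₀) = P(z₀)/Q'(z₀) with Q'(z) = 2*z + 12.
  Res(f, -4) = P(-4)/Q'(-4) = (-4)/(4) = -1

∮_C f(z) dz = 2πi · (-1) = -2*I*pi

Final answer: -2*I*pi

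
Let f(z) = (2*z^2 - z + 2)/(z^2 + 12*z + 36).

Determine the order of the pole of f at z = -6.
Factor the denominator:
  z^2 + 12*z + 36 = (z + 6)^2

The numerator P(z) = 2*z^2 - z + 2 has P(-6) = 80 ≠ 0, so no factor of (z + 6) cancels.
Near z = -6 we can therefore write f(z) = g(z)/(z + 6)^2 with g analytic at -6 and g(-6) ≠ 0 (g is just the numerator).

Hence z = -6 is a pole of order 2.

Final answer: 2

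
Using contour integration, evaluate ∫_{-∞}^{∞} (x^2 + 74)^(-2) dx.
Let f(z) = (z^2 + 74)^(-2). The denominator has no real zeros and deg Q - deg P = 4 ≥ 2, so the integral of f over the upper semicircle |z| = R tends to 0 as R → ∞. Closing the contour in the upper half-plane,
  ∫_{-∞}^{∞} f(x) dx = 2πi · Σ Res(f, z_k)  over the poles with Im z_k > 0.

Zeros of the denominator: z^2 + 74 = 0 gives z = ±sqrt(74)*I.
Upper half-plane: z = sqrt(74)*I (a pole of order 2).

Write f(z) = g(z)/(z - sqrt(74)*I)^2 with g(z) = (z + sqrt(74)*I)^(-2). For a double pole, Res(f, z₀) = g'(z₀):
  g'(z) = -2/(z + sqrt(74)*I)^3
  Res(f, sqrt(74)*I) = g'(sqrt(74)*I) = -sqrt(74)*I/21904

∫_{-∞}^{∞} f(x) dx = 2πi · (-sqrt(74)*I/21904) = sqrt(74)*pi/10952

Final answer: sqrt(74)*pi/10952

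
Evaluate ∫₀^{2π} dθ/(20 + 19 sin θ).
Call the integral J. The integrand is 2π-periodic and we integrate over a full period, so shifting θ does not change the value (θ → θ + π/2 turns sin θ into cos θ). Hence
  J = ∫₀^{2π} dθ/(20 + 19 cos θ).
Put z = e^{iθ}: then cos θ = (z + 1/z)/2, dθ = dz/(iz), and z runs once counterclockwise around |z| = 1:
  J = ∮_{|z|=1} 1/(20 + 19*(z + 1/z)/2) · dz/(iz) = (2/i) ∮_{|z|=1} dz/(19*z^2 + 40*z + 19).
The roots of 19*z^2 + 40*z + 19 are z = (-20 ± sqrt(20^2 - 19^2))/19, with sqrt(39) = sqrt(39); their product is 1, so only z₊ = -20/19 + sqrt(39)/19 lies inside the unit circle (z₋ = -20/19 - sqrt(39)/19 lies outside).
z₊ is a simple zero of q(z) = 19*z^2 + 40*z + 19, so Res(1/q, z₊) = 1/q'(z₊) with q'(z) = 38*z + 40; and q'(z₊) = 19*(z₊ - z₋) = 2*sqrt(39).
Therefore J = (2/i) · 2πi · 1/(2*sqrt(39)) = 2*pi/(sqrt(39)) = 2*sqrt(39)*pi/39

Final answer: 2*sqrt(39)*pi/39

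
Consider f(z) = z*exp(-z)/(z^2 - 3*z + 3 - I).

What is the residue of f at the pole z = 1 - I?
Write f(z) = P(z)/Q(z) with P(z) = z*exp(-z) and Q(z) = z^2 - 3*z + 3 - I.
The denominator factors as Q(z) = (z - 2 - I)*(z - 1 + I), so z = 1 - I is a simple zero of Q and P is analytic there; z = 1 - I is therefore a simple pole and
  Res(f, z₀) = P(z₀)/Q'(z₀).

Q'(z) = 2*z - 3, so Q'(1 - I) = -1 - 2*I.
P(1 - I) = (1 - I)*exp(-1 + I).

Res(f, 1 - I) = ((1 - I)*exp(-1 + I))/(-1 - 2*I) = (1/5 + 3*I/5)*exp(-1 + I)

Final answer: (1/5 + 3*I/5)*exp(-1 + I)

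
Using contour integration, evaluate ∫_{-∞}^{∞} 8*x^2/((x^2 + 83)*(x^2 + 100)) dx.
Let f(z) = 8*z^2/((z^2 + 83)*(z^2 + 100)). The denominator has no real zeros and deg Q - deg P = 2 ≥ 2, so the integral of f over the upper semicircle |z| = R tends to 0 as R → ∞. Closing the contour in the upper half-plane,
  ∫_{-∞}^{∞} f(x) dx = 2πi · Σ Res(f, z_k)  over the poles with Im z_k > 0.

Zeros of the denominator: z^2 + 100 = 0 gives z = ±10*I; z^2 + 83 = 0 gives z = ±sqrt(83)*I.
Upper half-plane: z = 10*I, z = sqrt(83)*I (simple).

Each pole is a simple zero of Q(z) = z^4 + 183*z^2 + 8300, so Res(f, z₀) = P(z₀)/Q'(z₀) with P(z) = 8*z^2, Q'(z) = 4*z^3 + 366*z:
  Res(f, 10*I) = (-800)/(-340*I) = -40*I/17
  Res(f, sqrt(83)*I) = (-664)/(34*sqrt(83)*I) = 4*sqrt(83)*I/17

Sum of residues: 4*I*(-10 + sqrt(83))/17
∫_{-∞}^{∞} f(x) dx = 2πi · (4*I*(-10 + sqrt(83))/17) = 8*pi*(10 - sqrt(83))/17

Final answer: 8*pi*(10 - sqrt(83))/17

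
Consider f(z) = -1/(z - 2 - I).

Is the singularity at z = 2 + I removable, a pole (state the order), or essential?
Write f(z) = g(z)/(z - 2 - I) with g(z) = -1.
g is entire and g(2 + I) = -1 ≠ 0, so no factor of (z - 2 - I) cancels: the Laurent expansion of f about z = 2 + I starts at the power -1, i.e. lim_{z→z₀} (z - z₀) f(z) = -1 is finite and nonzero.
So z = 2 + I is a pole of order 1.

Final answer: pole of order 1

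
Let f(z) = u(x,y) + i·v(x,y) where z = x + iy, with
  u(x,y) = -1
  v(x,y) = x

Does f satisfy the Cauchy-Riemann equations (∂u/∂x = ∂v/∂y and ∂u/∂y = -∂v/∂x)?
∂u/∂x = 0
∂v/∂y = 0
∂u/∂y = 0
∂v/∂x = 1
∂u/∂y ≠ -∂v/∂x; the Cauchy-Riemann equations are not satisfied, so f is not analytic.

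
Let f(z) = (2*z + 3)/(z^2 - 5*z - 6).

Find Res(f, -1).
Write f(z) = P(z)/Q(z) with P(z) = 2*z + 3 and Q(z) = z^2 - 5*z - 6.
The denominator factors as Q(z) = (z - 6)*(z + 1), so z = -1 is a simple zero of Q and P is analytic there; z = -1 is therefore a simple pole and
  Res(f, z₀) = P(z₀)/Q'(z₀).

Q'(z) = 2*z - 5, so Q'(-1) = -7.
P(-1) = 1.

Res(f, -1) = (1)/(-7) = -1/7

Final answer: -1/7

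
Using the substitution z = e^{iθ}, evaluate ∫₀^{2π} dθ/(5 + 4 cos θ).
Let J = ∫₀^{2π} dθ/(5 + 4 cos θ).
Put z = e^{iθ}: then cos θ = (z + 1/z)/2, dθ = dz/(iz), and z runs once counterclockwise around |z| = 1:
  J = ∮_{|z|=1} 1/(5 + 4*(z + 1/z)/2) · dz/(iz) = (2/i) ∮_{|z|=1} dz/(4*z^2 + 10*z + 4).
The roots of 4*z^2 + 10*z + 4 are z = (-5 ± sqrt(5^2 - 4^2))/4, with sqrt(9) = 3; their product is 1, so only z₊ = -1/2 lies inside the unit circle (z₋ = -2 lies outside).
z₊ is a simple zero of q(z) = 4*z^2 + 10*z + 4, so Res(1/q, z₊) = 1/q'(z₊) with q'(z) = 8*z + 10; and q'(z₊) = 4*(z₊ - z₋) = 6.
Therefore J = (2/i) · 2πi · 1/(6) = 2*pi/(3) = 2*pi/3

Final answer: 2*pi/3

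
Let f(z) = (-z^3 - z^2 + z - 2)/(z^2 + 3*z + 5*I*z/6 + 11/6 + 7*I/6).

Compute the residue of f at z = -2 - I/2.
Write f(z) = P(z)/Q(z) with P(z) = -z^3 - z^2 + z - 2 and Q(z) = z^2 + 3*z + 5*I*z/6 + 11/6 + 7*I/6.
The denominator factors as Q(z) = (z + 1 + I/3)*(z + 2 + I/2), so z = -2 - I/2 is a simple zero of Q and P is analytic there; z = -2 - I/2 is therefore a simple pole and
  Res(f, z₀) = P(z₀)/Q'(z₀).

Q'(z) = 2*z + 3 + 5*I/6, so Q'(-2 - I/2) = -1 - I/6.
P(-2 - I/2) = -5/4 + 27*I/8.

Res(f, -2 - I/2) = (-5/4 + 27*I/8)/(-1 - I/6) = 99/148 - 129*I/37

Final answer: 99/148 - 129*I/37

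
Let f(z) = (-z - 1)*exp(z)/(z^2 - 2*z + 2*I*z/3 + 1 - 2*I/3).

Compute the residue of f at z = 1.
Write f(z) = P(z)/Q(z) with P(z) = (-z - 1)*exp(z) and Q(z) = z^2 - 2*z + 2*I*z/3 + 1 - 2*I/3.
The denominator factors as Q(z) = (z - 1 + 2*I/3)*(z - 1), so z = 1 is a simple zero of Q and P is analytic there; z = 1 is therefore a simple pole and
  Res(f, z₀) = P(z₀)/Q'(z₀).

Q'(z) = 2*z - 2 + 2*I/3, so Q'(1) = 2*I/3.
P(1) = -2*exp(1).

Res(f, 1) = (-2*exp(1))/(2*I/3) = 3*exp(1)*I

Final answer: 3*exp(1)*I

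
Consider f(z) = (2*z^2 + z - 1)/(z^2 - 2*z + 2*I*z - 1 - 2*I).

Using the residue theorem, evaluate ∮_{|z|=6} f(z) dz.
By the residue theorem, ∮_C f(z) dz = 2πi · (sum of the residues of f at the poles inside |z| = 6).

The denominator factors as (z + I)*(z - 2 + I), so the singularities of f are simple poles at z = -I, z = 2 - I.
  |-I|² = 1 < 36 = 6², so this pole is inside the contour.
  |2 - I|² = 5 < 36 = 6², so this pole is inside the contour.

With P(z) = 2*z^2 + z - 1 and Q(z) = z^2 - 2*z + 2*I*z - 1 - 2*I, each pole is simple, so Res(f, z₀) = P(z₀)/Q'(z₀) with Q'(z) = 2*z - 2 + 2*I.
  Res(f, -I) = P(-I)/Q'(-I) = (-3 - I)/(-2) = 3/2 + I/2
  Res(f, 2 - I) = P(2 - I)/Q'(2 - I) = (7 - 9*I)/(2) = 7/2 - 9*I/2

Sum of residues inside C: 5 - 4*I
∮_C f(z) dz = 2πi · (5 - 4*I) = pi*(8 + 10*I)

Final answer: pi*(8 + 10*I)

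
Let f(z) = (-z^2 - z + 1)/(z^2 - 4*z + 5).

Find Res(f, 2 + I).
Write f(z) = P(z)/Q(z) with P(z) = -z^2 - z + 1 and Q(z) = z^2 - 4*z + 5.
The denominator factors as Q(z) = (z - 2 + I)*(z - 2 - I), so z = 2 + I is a simple zero of Q and P is analytic there; z = 2 + I is therefore a simple pole and
  Res(f, z₀) = P(z₀)/Q'(z₀).

Q'(z) = 2*z - 4, so Q'(2 + I) = 2*I.
P(2 + I) = -4 - 5*I.

Res(f, 2 + I) = (-4 - 5*I)/(2*I) = -5/2 + 2*I

Final answer: -5/2 + 2*I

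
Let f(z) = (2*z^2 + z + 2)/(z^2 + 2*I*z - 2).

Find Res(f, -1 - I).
-1/2 - 3*I/2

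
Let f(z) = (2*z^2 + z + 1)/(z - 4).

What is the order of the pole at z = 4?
Factor the denominator:
  z - 4 = (z - 4)

The numerator P(z) = 2*z^2 + z + 1 has P(4) = 37 ≠ 0, so no factor of (z - 4) cancels.
Near z = 4 we can therefore write f(z) = g(z)/(z - 4) with g analytic at 4 and g(4) ≠ 0 (g is just the numerator).

Hence z = 4 is a pole of order 1.

Final answer: 1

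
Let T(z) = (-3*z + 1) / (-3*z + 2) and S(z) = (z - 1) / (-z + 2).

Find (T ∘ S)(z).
(T ∘ S)(z) = T(S(z)) = ((-3)*S(z) + (1))/((-3)*S(z) + (2)). Multiply numerator and denominator by -z + 2:
  numerator:   (-3)*(z - 1) + (1)*(-z + 2) = -4*z + 5
  denominator: (-3)*(z - 1) + (2)*(-z + 2) = -5*z + 7
(T ∘ S)(z) = (-4*z + 5)/(-5*z + 7) = (4*z - 5)/(5*z - 7)

Final answer: (4*z - 5)/(5*z - 7)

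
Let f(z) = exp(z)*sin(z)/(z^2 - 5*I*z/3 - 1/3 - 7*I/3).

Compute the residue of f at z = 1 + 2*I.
Write f(z) = P(z)/Q(z) with P(z) = exp(z)*sin(z) and Q(z) = z^2 - 5*I*z/3 - 1/3 - 7*I/3.
The denominator factors as Q(z) = (z - 1 - 2*I)*(z + 1 + I/3), so z = 1 + 2*I is a simple zero of Q and P is analytic there; z = 1 + 2*I is therefore a simple pole and
  Res(f, z₀) = P(z₀)/Q'(z₀).

Q'(z) = 2*z - 5*I/3, so Q'(1 + 2*I) = 2 + 7*I/3.
P(1 + 2*I) = exp(1 + 2*I)*sin(1 + 2*I).

Res(f, 1 + 2*I) = (exp(1 + 2*I)*sin(1 + 2*I))/(2 + 7*I/3) = (18/85 - 21*I/85)*exp(1 + 2*I)*sin(1 + 2*I)

Final answer: (18/85 - 21*I/85)*exp(1 + 2*I)*sin(1 + 2*I)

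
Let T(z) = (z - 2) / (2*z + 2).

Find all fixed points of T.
T(z) = z means z - 2 = z*(2*z + 2), i.e.
  2*z^2 + z + 2 = 0.
Discriminant: (1)^2 - 4*(2)*(2) = -15, so the roots are complex conjugates.
  z = (-1 ± I*sqrt(15))/(2*(2))
Fixed points: {-1/4 - sqrt(15)*I/4, -1/4 + sqrt(15)*I/4}

Final answer: {-1/4 - sqrt(15)*I/4, -1/4 + sqrt(15)*I/4}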